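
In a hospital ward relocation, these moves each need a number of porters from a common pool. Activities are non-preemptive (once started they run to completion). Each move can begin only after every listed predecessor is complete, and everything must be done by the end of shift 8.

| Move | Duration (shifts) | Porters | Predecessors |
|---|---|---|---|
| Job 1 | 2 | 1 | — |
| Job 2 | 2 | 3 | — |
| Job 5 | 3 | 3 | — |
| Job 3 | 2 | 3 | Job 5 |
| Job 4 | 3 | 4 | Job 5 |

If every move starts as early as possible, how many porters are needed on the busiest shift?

7

Early-start schedule: Job 1@1, Job 2@1, Job 5@1, Job 3@4, Job 4@4.
Load per shift: shift 1: 7, shift 2: 7, shift 3: 3, shift 4: 7, shift 5: 7, shift 6: 4, shift 7: 0, shift 8: 0.
Peak is 7.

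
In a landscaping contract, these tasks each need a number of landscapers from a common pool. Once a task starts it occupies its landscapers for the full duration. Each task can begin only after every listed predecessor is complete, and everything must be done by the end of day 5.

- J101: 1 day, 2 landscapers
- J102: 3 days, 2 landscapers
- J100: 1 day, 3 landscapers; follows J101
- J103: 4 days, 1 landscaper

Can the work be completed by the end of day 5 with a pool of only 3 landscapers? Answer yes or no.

Schedule J101@1, J102@2, J100@5, J103@1: d1:3  d2:3  d3:3  d4:3  d5:3 — peak 3 ≤ 3.

yes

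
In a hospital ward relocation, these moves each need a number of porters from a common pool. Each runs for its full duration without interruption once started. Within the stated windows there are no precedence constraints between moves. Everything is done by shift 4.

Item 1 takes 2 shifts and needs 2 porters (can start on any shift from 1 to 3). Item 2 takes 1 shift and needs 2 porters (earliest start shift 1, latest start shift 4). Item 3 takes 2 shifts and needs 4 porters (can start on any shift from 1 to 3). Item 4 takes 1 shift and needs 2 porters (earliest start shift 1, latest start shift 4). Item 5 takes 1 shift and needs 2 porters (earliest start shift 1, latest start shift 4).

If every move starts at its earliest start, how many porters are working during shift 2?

6

At early start, shift 2 has: Item 1, Item 3.
Demand: 2 + 4 = 6.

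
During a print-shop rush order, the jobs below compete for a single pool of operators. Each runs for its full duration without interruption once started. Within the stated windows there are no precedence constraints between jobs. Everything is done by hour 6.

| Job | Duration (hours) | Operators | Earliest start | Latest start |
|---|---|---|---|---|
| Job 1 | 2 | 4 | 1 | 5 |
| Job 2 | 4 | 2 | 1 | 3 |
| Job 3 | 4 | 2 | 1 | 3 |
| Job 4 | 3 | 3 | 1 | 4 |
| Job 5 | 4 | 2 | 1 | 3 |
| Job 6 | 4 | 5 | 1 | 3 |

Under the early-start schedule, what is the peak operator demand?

Early-start schedule: Job 1@1, Job 2@1, Job 3@1, Job 4@1, Job 5@1, Job 6@1.
Load per hour: hour 1: 18, hour 2: 18, hour 3: 14, hour 4: 11, hour 5: 0, hour 6: 0.
Peak is 18.

18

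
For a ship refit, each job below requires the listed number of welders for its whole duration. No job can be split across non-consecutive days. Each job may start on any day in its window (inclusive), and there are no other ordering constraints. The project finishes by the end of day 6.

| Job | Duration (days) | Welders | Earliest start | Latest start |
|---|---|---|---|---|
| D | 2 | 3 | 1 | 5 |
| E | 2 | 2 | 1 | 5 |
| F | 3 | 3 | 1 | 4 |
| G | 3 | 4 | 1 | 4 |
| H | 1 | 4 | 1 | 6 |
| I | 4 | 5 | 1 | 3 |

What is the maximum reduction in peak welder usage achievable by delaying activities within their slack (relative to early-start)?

11

Early-start peak: d1:21  d2:17  d3:12  d4:5  d5:0  d6:0 ⇒ 21.
Leveled (D@1, E@2, F@1, G@4, H@1, I@3): d1:10  d2:8  d3:10  d4:9  d5:9  d6:9 ⇒ 10.
Reduction 21 − 10 = 11.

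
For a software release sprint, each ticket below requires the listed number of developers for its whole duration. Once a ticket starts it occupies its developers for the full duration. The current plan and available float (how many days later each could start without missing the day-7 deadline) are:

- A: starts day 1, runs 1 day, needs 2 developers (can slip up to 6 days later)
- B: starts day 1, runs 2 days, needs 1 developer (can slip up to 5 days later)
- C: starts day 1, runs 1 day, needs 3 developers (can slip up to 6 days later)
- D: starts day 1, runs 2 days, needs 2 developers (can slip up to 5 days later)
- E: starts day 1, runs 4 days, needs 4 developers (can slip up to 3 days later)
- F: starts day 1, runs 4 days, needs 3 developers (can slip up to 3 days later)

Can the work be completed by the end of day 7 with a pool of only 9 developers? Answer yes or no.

Schedule A@1, B@1, C@1, D@2, E@2, F@4: d1:6  d2:7  d3:6  d4:7  d5:7  d6:3  d7:3 — peak 7 ≤ 9.

yes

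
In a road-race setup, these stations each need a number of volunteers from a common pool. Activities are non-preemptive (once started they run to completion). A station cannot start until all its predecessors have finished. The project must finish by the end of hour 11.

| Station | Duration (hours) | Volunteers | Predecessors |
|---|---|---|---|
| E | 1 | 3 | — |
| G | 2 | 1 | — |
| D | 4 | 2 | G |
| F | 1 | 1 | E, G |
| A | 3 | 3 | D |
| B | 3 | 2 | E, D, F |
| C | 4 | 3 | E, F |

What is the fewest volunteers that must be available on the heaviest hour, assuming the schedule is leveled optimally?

Early-start (E@1, G@1, D@3, F@3, A@7, B@7, C@4) gives peak 8: h1:4  h2:1  h3:3  h4:5  h5:5  h6:5  h7:8  h8:5  h9:5  h10:0  h11:0.
Shift A→8.
Schedule E@1, G@1, D@3, F@3, A@8, B@7, C@4: h1:4  h2:1  h3:3  h4:5  h5:5  h6:5  h7:5  h8:5  h9:5  h10:3  h11:0 — peak 5.

5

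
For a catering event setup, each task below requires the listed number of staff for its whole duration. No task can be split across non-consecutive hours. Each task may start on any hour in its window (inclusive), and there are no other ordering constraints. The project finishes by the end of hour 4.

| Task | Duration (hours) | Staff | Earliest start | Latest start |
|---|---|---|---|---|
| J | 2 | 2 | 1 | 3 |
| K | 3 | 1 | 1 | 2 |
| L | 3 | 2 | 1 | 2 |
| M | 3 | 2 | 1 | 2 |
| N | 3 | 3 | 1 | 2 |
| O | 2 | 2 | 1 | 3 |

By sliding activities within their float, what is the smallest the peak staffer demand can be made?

10

Early-start (J@1, K@1, L@1, M@1, N@1, O@1) gives peak 12: h1:12  h2:12  h3:8  h4:0.
Shift O→3.
Schedule J@1, K@1, L@1, M@1, N@1, O@3: h1:10  h2:10  h3:10  h4:2 — peak 10.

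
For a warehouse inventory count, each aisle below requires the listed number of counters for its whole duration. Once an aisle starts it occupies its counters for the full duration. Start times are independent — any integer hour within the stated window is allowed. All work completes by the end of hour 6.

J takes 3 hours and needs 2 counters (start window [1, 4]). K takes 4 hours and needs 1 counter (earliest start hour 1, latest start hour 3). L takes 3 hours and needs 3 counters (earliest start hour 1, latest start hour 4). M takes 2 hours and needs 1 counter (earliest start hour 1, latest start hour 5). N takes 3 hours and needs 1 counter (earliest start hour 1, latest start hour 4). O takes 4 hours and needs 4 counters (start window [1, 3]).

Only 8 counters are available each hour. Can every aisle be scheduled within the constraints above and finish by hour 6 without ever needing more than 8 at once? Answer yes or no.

yes

Schedule J@1, K@1, L@4, M@1, N@1, O@3: h1:5  h2:5  h3:8  h4:8  h5:7  h6:7 — peak 8 ≤ 8.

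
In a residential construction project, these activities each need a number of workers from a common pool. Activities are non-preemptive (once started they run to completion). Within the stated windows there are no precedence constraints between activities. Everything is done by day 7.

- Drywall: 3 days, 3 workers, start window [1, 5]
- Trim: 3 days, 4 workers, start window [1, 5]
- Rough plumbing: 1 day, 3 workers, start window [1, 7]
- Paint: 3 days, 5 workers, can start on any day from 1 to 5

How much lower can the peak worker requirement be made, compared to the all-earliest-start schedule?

8

Early-start peak: d1:15  d2:12  d3:12  d4:0  d5:0  d6:0  d7:0 ⇒ 15.
Leveled (Drywall@1, Trim@1, Rough plumbing@4, Paint@5): d1:7  d2:7  d3:7  d4:3  d5:5  d6:5  d7:5 ⇒ 7.
Reduction 15 − 7 = 8.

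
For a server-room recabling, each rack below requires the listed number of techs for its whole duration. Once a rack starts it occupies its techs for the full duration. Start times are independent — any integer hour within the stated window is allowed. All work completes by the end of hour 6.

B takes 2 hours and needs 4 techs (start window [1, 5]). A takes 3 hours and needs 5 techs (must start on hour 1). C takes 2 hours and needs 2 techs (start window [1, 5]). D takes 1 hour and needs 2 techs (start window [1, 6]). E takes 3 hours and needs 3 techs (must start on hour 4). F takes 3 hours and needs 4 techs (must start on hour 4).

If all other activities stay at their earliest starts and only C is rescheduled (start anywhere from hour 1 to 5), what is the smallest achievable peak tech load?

11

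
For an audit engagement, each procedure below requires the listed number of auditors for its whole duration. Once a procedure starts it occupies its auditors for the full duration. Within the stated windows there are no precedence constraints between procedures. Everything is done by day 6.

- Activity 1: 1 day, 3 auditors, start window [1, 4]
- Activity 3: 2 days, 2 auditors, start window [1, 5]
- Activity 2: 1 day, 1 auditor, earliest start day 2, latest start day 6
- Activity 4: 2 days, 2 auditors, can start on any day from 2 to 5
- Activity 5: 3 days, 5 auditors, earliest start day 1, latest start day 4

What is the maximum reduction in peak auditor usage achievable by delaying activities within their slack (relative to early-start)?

Early-start peak: d1:10  d2:10  d3:7  d4:0  d5:0  d6:0 ⇒ 10.
Leveled (Activity 1@1, Activity 3@1, Activity 2@2, Activity 4@2, Activity 5@4): d1:5  d2:5  d3:2  d4:5  d5:5  d6:5 ⇒ 5.
Reduction 10 − 5 = 5.

5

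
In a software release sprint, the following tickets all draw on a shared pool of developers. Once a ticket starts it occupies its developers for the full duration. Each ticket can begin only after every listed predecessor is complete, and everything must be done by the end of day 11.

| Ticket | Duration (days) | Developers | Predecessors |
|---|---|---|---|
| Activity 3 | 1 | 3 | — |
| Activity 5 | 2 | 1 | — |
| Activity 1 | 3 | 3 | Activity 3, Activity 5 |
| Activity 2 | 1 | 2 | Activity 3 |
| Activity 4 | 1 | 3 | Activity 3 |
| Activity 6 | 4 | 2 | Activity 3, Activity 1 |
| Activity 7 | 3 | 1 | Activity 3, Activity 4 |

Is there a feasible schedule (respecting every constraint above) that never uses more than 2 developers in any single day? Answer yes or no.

no

Total developer-days = 30; over 11 days the average is 30/11 > 2, so some day must exceed 2.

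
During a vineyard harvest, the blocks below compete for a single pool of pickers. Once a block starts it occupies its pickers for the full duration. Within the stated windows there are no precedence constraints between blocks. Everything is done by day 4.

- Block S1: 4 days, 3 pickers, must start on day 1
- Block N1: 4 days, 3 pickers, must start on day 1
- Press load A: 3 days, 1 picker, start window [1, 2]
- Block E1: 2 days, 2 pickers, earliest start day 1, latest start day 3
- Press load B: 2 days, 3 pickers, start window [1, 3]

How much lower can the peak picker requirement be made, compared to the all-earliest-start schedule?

Early-start peak: d1:12  d2:12  d3:7  d4:6 ⇒ 12.
Leveled (Block S1@1, Block N1@1, Press load A@1, Block E1@1, Press load B@3): d1:9  d2:9  d3:10  d4:9 ⇒ 10.
Reduction 12 − 10 = 2.

2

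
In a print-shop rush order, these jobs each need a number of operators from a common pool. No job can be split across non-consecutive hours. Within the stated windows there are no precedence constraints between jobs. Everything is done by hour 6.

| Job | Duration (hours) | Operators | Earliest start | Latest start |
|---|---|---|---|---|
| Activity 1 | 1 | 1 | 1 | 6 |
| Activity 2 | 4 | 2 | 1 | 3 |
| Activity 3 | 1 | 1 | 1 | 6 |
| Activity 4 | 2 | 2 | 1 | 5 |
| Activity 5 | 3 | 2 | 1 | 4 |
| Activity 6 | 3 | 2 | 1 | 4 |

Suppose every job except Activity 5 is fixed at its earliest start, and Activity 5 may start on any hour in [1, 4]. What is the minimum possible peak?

Activity 5@1: h1:10  h2:8  h3:6  h4:2  h5:0  h6:0 → peak 10
Activity 5@2: h1:8  h2:8  h3:6  h4:4  h5:0  h6:0 → peak 8
Activity 5@3: h1:8  h2:6  h3:6  h4:4  h5:2  h6:0 → peak 8
Activity 5@4: h1:8  h2:6  h3:4  h4:4  h5:2  h6:2 → peak 8
Best is Activity 5@2, peak 8.

8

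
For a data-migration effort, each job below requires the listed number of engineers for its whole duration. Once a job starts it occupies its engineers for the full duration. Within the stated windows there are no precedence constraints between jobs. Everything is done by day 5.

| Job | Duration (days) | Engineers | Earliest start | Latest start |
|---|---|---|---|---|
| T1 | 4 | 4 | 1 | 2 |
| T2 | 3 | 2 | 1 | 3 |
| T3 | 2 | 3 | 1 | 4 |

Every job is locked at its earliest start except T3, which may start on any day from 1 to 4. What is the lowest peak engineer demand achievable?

T3@1: d1:9  d2:9  d3:6  d4:4  d5:0 → peak 9
T3@2: d1:6  d2:9  d3:9  d4:4  d5:0 → peak 9
T3@3: d1:6  d2:6  d3:9  d4:7  d5:0 → peak 9
T3@4: d1:6  d2:6  d3:6  d4:7  d5:3 → peak 7
Best is T3@4, peak 7.

7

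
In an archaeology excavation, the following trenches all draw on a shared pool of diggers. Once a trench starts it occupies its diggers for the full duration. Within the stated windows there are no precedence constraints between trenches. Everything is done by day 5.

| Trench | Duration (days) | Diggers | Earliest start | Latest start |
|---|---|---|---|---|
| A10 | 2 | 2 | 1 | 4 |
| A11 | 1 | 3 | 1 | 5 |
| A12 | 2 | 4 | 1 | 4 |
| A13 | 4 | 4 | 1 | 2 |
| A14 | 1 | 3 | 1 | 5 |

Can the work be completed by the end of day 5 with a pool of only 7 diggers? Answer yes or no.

no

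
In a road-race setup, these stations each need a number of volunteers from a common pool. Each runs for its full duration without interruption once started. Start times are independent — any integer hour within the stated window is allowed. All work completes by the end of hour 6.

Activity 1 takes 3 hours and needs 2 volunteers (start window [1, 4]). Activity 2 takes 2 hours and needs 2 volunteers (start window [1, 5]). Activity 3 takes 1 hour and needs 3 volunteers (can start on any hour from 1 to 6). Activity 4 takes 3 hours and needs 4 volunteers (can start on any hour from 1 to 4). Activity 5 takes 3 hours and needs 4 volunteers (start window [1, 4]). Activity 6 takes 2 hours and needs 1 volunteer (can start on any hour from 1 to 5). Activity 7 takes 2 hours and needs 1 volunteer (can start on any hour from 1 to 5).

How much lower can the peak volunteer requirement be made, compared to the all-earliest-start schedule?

10

Early-start peak: h1:17  h2:14  h3:10  h4:0  h5:0  h6:0 ⇒ 17.
Leveled (Activity 1@1, Activity 2@4, Activity 3@6, Activity 4@1, Activity 5@4, Activity 6@1, Activity 7@3): h1:7  h2:7  h3:7  h4:7  h5:6  h6:7 ⇒ 7.
Reduction 17 − 7 = 10.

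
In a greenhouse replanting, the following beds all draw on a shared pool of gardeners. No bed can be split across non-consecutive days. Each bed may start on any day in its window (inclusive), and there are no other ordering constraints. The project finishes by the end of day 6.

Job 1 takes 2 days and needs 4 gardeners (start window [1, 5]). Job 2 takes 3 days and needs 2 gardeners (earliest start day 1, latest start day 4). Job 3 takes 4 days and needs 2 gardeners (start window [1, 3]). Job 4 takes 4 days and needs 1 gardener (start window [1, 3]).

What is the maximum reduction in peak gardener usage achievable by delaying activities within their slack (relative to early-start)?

4

Early-start peak: d1:9  d2:9  d3:5  d4:3  d5:0  d6:0 ⇒ 9.
Leveled (Job 1@1, Job 2@3, Job 3@3, Job 4@1): d1:5  d2:5  d3:5  d4:5  d5:4  d6:2 ⇒ 5.
Reduction 9 − 5 = 4.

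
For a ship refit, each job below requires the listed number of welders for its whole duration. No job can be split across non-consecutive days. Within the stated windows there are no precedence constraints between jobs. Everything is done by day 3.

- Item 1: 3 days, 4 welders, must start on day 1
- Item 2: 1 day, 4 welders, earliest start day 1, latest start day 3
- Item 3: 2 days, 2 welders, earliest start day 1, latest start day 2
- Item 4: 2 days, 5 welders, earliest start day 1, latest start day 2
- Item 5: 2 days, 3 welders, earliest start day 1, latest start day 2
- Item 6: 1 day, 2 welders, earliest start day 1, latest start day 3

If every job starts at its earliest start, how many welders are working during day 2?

14

At early start, day 2 has: Item 1, Item 3, Item 4, Item 5.
Demand: 4 + 2 + 5 + 3 = 14.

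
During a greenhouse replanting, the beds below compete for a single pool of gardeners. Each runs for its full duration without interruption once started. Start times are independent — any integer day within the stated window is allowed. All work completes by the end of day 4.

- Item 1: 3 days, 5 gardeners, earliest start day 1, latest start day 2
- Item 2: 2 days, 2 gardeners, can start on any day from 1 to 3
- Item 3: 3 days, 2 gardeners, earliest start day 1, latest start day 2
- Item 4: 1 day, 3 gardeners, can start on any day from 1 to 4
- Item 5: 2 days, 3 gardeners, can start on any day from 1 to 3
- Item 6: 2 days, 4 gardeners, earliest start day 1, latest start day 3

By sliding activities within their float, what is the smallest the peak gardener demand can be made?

12

Early-start (Item 1@1, Item 2@1, Item 3@1, Item 4@1, Item 5@1, Item 6@1) gives peak 19: d1:19  d2:16  d3:7  d4:0.
Shift Item 4→4, Item 6→3.
Schedule Item 1@1, Item 2@1, Item 3@1, Item 4@4, Item 5@1, Item 6@3: d1:12  d2:12  d3:11  d4:7 — peak 12.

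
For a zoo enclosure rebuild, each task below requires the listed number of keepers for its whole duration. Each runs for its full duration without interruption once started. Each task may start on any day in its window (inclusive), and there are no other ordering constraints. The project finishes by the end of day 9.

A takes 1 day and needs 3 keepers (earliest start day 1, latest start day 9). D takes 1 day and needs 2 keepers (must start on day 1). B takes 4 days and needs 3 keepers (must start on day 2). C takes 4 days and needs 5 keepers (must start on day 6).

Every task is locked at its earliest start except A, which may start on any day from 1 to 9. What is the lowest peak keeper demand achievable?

5

A@1: d1:5  d2:3  d3:3  d4:3  d5:3  d6:5  d7:5  d8:5  d9:5 → peak 5
A@2: d1:2  d2:6  d3:3  d4:3  d5:3  d6:5  d7:5  d8:5  d9:5 → peak 6
A@3: d1:2  d2:3  d3:6  d4:3  d5:3  d6:5  d7:5  d8:5  d9:5 → peak 6
A@4: d1:2  d2:3  d3:3  d4:6  d5:3  d6:5  d7:5  d8:5  d9:5 → peak 6
A@5: d1:2  d2:3  d3:3  d4:3  d5:6  d6:5  d7:5  d8:5  d9:5 → peak 6
A@6: d1:2  d2:3  d3:3  d4:3  d5:3  d6:8  d7:5  d8:5  d9:5 → peak 8
A@7: d1:2  d2:3  d3:3  d4:3  d5:3  d6:5  d7:8  d8:5  d9:5 → peak 8
A@8: d1:2  d2:3  d3:3  d4:3  d5:3  d6:5  d7:5  d8:8  d9:5 → peak 8
A@9: d1:2  d2:3  d3:3  d4:3  d5:3  d6:5  d7:5  d8:5  d9:8 → peak 8
Best is A@1, peak 5.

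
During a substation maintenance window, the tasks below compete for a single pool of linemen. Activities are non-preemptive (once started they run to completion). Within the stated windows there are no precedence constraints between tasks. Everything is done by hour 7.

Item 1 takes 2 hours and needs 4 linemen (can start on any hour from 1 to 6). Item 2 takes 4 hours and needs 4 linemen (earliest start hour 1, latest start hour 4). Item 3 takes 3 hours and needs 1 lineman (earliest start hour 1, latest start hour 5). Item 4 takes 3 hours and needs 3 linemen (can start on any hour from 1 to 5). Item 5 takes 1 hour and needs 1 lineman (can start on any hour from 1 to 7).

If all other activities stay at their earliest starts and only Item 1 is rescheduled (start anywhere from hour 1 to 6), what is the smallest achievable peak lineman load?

Item 1@1: h1:13  h2:12  h3:8  h4:4  h5:0  h6:0  h7:0 → peak 13
Item 1@2: h1:9  h2:12  h3:12  h4:4  h5:0  h6:0  h7:0 → peak 12
Item 1@3: h1:9  h2:8  h3:12  h4:8  h5:0  h6:0  h7:0 → peak 12
Item 1@4: h1:9  h2:8  h3:8  h4:8  h5:4  h6:0  h7:0 → peak 9
Item 1@5: h1:9  h2:8  h3:8  h4:4  h5:4  h6:4  h7:0 → peak 9
Item 1@6: h1:9  h2:8  h3:8  h4:4  h5:0  h6:4  h7:4 → peak 9
Best is Item 1@4, peak 9.

9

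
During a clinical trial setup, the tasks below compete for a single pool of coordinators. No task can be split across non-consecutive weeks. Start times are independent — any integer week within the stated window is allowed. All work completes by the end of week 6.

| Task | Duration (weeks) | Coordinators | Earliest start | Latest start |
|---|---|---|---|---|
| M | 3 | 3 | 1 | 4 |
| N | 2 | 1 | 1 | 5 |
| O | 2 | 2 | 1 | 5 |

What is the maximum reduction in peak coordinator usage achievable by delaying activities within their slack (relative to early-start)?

3

Early-start peak: w1:6  w2:6  w3:3  w4:0  w5:0  w6:0 ⇒ 6.
Leveled (M@1, N@4, O@4): w1:3  w2:3  w3:3  w4:3  w5:3  w6:0 ⇒ 3.
Reduction 6 − 3 = 3.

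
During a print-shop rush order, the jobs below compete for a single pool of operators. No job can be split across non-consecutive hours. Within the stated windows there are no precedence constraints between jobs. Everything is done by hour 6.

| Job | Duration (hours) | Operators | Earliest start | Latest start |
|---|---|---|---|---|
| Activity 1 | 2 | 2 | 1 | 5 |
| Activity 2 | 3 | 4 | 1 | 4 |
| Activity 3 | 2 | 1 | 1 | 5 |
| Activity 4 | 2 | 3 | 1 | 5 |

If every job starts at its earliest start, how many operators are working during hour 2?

10

At early start, hour 2 has: Activity 1, Activity 2, Activity 3, Activity 4.
Demand: 2 + 4 + 1 + 3 = 10.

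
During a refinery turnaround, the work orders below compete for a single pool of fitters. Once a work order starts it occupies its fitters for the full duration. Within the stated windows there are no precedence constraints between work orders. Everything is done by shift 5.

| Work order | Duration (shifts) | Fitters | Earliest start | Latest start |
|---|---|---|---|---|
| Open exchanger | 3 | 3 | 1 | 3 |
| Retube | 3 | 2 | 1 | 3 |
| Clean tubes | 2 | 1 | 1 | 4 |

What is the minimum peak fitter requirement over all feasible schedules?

Early-start (Open exchanger@1, Retube@1, Clean tubes@1) gives peak 6: s1:6  s2:6  s3:5  s4:0  s5:0.
Shift Clean tubes→4.
Schedule Open exchanger@1, Retube@1, Clean tubes@4: s1:5  s2:5  s3:5  s4:1  s5:1 — peak 5.

5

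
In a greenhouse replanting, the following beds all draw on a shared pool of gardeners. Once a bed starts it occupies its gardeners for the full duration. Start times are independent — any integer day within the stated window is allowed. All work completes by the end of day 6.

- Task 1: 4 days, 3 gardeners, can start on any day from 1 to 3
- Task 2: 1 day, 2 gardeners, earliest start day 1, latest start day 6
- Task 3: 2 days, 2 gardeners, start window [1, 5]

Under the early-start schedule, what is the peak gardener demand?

7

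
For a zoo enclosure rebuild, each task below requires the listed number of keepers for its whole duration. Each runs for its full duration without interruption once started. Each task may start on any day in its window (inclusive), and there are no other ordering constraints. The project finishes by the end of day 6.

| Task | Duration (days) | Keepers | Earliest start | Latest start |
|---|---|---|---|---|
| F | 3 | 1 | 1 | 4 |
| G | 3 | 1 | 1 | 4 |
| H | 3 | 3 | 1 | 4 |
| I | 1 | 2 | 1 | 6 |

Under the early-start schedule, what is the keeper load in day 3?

At early start, day 3 has: F, G, H.
Demand: 1 + 1 + 3 = 5.

5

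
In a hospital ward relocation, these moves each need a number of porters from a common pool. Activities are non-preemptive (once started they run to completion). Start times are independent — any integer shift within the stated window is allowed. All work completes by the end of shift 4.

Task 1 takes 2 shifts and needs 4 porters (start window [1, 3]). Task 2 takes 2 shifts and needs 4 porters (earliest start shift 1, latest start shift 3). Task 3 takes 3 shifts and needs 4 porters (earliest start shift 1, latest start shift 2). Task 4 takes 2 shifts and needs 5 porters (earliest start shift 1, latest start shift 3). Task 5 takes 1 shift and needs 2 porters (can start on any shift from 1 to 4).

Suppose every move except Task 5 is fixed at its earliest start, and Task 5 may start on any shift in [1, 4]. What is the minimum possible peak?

17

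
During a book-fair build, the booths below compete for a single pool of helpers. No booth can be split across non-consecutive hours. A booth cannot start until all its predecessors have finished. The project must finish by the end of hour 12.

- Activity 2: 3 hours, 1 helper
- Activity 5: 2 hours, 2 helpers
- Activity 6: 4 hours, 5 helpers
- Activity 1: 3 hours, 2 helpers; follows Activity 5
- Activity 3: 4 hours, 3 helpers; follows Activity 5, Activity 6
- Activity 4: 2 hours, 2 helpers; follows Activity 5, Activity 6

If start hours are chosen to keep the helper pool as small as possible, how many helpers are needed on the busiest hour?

5

Early-start (Activity 2@1, Activity 5@1, Activity 6@1, Activity 1@3, Activity 3@5, Activity 4@5) gives peak 8: h1:8  h2:8  h3:8  h4:7  h5:7  h6:5  h7:3  h8:3  h9:0  h10:0  h11:0  h12:0.
Shift Activity 6→4, Activity 1→8, Activity 3→8, Activity 4→11.
Schedule Activity 2@1, Activity 5@1, Activity 6@4, Activity 1@8, Activity 3@8, Activity 4@11: h1:3  h2:3  h3:1  h4:5  h5:5  h6:5  h7:5  h8:5  h9:5  h10:5  h11:5  h12:2 — peak 5.
Total helper-hours = 49 over 12 hours ⇒ peak ≥ ⌈49/12⌉ = 5, so 5 is optimal.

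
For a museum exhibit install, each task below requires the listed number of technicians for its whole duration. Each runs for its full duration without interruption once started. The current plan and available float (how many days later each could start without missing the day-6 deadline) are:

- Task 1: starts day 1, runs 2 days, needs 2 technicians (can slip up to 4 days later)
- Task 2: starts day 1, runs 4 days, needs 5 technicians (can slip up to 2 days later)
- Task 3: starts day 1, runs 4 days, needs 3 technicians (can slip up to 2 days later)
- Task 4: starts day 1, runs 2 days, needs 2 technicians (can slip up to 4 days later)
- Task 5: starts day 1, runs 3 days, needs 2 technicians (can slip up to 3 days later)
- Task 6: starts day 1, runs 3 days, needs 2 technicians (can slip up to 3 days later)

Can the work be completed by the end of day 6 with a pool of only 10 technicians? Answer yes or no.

yes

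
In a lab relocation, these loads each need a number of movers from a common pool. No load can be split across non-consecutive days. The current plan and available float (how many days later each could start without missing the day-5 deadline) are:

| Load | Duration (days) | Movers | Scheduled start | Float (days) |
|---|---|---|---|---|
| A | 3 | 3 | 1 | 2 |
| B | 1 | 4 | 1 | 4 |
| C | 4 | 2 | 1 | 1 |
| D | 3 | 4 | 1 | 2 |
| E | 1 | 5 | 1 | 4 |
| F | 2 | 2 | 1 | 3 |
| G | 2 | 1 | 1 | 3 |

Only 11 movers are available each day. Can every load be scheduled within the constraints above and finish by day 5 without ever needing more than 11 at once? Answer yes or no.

yes

Schedule A@1, B@1, C@1, D@2, E@5, F@4, G@4: d1:9  d2:9  d3:9  d4:9  d5:8 — peak 9 ≤ 11.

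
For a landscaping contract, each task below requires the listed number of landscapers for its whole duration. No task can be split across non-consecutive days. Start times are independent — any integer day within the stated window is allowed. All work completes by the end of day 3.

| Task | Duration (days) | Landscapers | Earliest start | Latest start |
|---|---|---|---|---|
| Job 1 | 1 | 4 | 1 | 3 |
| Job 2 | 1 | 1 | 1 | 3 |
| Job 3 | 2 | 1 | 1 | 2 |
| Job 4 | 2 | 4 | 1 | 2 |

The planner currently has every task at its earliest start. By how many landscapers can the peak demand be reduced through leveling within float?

5

Early-start peak: d1:10  d2:5  d3:0 ⇒ 10.
Leveled (Job 1@1, Job 2@1, Job 3@2, Job 4@2): d1:5  d2:5  d3:5 ⇒ 5.
Reduction 10 − 5 = 5.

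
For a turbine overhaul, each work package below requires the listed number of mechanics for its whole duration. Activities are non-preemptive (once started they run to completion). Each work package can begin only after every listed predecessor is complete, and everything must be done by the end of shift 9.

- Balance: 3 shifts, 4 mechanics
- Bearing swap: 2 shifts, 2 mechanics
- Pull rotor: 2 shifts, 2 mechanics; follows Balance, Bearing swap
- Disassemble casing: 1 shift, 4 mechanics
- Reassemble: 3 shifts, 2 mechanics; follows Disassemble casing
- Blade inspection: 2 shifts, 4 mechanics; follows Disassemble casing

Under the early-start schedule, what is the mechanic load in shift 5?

2

At early start, shift 5 has: Pull rotor.
Demand: 2 = 2.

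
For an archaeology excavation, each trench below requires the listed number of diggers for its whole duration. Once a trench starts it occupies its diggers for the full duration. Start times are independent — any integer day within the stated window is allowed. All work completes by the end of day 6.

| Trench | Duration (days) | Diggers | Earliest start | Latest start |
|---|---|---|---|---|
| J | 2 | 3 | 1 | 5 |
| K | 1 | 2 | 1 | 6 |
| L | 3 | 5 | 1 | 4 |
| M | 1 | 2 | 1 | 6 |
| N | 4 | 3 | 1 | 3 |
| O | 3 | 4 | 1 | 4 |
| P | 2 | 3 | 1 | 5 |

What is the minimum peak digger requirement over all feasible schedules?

10

Early-start (J@1, K@1, L@1, M@1, N@1, O@1, P@1) gives peak 22: d1:22  d2:18  d3:12  d4:3  d5:0  d6:0.
Shift M→2, N→3, O→4, P→4.
Schedule J@1, K@1, L@1, M@2, N@3, O@4, P@4: d1:10  d2:10  d3:8  d4:10  d5:10  d6:7 — peak 10.
Total digger-days = 55 over 6 days ⇒ peak ≥ ⌈55/6⌉ = 10, so 10 is optimal.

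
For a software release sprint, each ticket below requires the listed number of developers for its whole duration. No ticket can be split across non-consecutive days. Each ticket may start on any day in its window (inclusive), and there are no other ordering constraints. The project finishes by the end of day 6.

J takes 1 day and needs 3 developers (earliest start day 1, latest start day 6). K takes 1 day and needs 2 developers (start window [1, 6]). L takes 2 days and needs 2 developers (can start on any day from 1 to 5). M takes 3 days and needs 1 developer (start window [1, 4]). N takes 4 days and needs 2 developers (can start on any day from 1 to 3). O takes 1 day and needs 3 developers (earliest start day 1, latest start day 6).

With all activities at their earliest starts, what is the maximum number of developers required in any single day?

13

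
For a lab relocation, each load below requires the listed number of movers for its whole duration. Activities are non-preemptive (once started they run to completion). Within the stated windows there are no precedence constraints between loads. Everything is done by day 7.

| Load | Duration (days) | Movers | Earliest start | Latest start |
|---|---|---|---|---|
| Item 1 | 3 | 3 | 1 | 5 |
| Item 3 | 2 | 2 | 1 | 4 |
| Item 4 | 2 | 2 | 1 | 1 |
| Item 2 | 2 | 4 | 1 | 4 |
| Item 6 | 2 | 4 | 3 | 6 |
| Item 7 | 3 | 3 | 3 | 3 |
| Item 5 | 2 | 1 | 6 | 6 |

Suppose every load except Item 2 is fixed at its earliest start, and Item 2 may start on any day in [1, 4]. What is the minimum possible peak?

Item 2@1: d1:11  d2:11  d3:10  d4:7  d5:3  d6:1  d7:1 → peak 11
Item 2@2: d1:7  d2:11  d3:14  d4:7  d5:3  d6:1  d7:1 → peak 14
Item 2@3: d1:7  d2:7  d3:14  d4:11  d5:3  d6:1  d7:1 → peak 14
Item 2@4: d1:7  d2:7  d3:10  d4:11  d5:7  d6:1  d7:1 → peak 11
Best is Item 2@1, peak 11.

11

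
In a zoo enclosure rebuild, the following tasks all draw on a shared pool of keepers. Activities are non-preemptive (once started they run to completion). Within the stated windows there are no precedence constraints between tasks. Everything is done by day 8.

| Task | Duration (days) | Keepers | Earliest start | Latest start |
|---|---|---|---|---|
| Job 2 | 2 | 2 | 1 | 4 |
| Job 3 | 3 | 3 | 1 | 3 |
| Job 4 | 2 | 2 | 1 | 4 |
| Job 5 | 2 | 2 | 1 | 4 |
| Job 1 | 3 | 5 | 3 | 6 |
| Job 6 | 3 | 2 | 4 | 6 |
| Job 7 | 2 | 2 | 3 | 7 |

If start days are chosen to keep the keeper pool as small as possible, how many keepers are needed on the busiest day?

7

Early-start (Job 2@1, Job 3@1, Job 4@1, Job 5@1, Job 1@3, Job 6@4, Job 7@3) gives peak 10: d1:9  d2:9  d3:10  d4:9  d5:7  d6:2  d7:0  d8:0.
Shift Job 5→3, Job 1→4, Job 6→5, Job 7→7.
Schedule Job 2@1, Job 3@1, Job 4@1, Job 5@3, Job 1@4, Job 6@5, Job 7@7: d1:7  d2:7  d3:5  d4:7  d5:7  d6:7  d7:4  d8:2 — peak 7.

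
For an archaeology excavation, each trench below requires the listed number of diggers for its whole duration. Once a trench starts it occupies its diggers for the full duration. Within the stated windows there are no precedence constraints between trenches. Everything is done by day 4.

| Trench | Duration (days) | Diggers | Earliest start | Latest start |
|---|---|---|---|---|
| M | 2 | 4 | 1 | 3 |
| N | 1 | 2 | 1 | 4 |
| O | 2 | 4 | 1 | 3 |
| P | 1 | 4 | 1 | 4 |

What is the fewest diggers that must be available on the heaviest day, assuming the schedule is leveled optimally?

8

Early-start (M@1, N@1, O@1, P@1) gives peak 14: d1:14  d2:8  d3:0  d4:0.
Shift O→2, P→3.
Schedule M@1, N@1, O@2, P@3: d1:6  d2:8  d3:8  d4:0 — peak 8.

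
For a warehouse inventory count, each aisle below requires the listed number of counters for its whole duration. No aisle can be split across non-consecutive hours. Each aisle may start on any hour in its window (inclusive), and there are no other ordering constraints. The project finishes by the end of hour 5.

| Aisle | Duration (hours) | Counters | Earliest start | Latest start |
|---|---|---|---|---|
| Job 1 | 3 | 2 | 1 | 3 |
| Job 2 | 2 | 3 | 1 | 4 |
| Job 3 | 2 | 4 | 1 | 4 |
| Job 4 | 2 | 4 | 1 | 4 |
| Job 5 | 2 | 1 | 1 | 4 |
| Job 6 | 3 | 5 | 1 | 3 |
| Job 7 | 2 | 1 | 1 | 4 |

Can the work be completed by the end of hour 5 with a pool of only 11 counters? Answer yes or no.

yes

Schedule Job 1@1, Job 2@1, Job 3@1, Job 4@4, Job 5@1, Job 6@3, Job 7@3: h1:10  h2:10  h3:8  h4:10  h5:9 — peak 10 ≤ 11.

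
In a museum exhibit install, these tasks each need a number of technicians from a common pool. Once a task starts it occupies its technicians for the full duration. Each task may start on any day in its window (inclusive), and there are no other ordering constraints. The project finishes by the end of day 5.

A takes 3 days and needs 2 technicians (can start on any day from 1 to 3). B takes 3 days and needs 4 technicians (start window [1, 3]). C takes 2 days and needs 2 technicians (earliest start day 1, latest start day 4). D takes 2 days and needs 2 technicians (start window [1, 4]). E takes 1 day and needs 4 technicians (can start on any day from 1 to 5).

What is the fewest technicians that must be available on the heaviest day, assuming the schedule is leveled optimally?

Early-start (A@1, B@1, C@1, D@1, E@1) gives peak 14: d1:14  d2:10  d3:6  d4:0  d5:0.
Shift D→3, E→4.
Schedule A@1, B@1, C@1, D@3, E@4: d1:8  d2:8  d3:8  d4:6  d5:0 — peak 8.

8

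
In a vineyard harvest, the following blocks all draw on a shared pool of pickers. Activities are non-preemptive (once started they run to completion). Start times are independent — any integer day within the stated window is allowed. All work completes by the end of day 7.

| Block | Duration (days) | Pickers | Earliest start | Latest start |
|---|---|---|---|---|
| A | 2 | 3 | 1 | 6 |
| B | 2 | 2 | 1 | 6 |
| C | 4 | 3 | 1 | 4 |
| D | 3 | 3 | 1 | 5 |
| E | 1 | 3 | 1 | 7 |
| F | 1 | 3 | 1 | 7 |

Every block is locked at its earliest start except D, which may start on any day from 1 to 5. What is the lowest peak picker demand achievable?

14

D@1: d1:17  d2:11  d3:6  d4:3  d5:0  d6:0  d7:0 → peak 17
D@2: d1:14  d2:11  d3:6  d4:6  d5:0  d6:0  d7:0 → peak 14
D@3: d1:14  d2:8  d3:6  d4:6  d5:3  d6:0  d7:0 → peak 14
D@4: d1:14  d2:8  d3:3  d4:6  d5:3  d6:3  d7:0 → peak 14
D@5: d1:14  d2:8  d3:3  d4:3  d5:3  d6:3  d7:3 → peak 14
Best is D@2, peak 14.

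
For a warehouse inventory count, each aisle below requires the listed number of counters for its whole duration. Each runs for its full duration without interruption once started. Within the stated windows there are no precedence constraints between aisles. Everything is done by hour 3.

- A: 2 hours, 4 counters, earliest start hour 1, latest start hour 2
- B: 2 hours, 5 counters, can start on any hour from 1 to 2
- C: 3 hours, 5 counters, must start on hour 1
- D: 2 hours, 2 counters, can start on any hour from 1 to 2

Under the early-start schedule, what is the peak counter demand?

16

Early-start schedule: A@1, B@1, C@1, D@1.
Load per hour: hour 1: 16, hour 2: 16, hour 3: 5.
Peak is 16.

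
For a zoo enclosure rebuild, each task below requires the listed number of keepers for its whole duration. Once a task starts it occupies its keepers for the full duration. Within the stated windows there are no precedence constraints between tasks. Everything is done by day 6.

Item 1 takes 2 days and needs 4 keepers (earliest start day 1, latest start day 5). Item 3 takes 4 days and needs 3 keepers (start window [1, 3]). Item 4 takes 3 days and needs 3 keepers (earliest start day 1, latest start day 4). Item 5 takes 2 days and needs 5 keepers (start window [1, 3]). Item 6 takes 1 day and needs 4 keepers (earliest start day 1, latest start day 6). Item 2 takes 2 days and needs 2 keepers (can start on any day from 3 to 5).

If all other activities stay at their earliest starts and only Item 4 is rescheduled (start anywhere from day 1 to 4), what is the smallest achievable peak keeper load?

16

Item 4@1: d1:19  d2:15  d3:8  d4:5  d5:0  d6:0 → peak 19
Item 4@2: d1:16  d2:15  d3:8  d4:8  d5:0  d6:0 → peak 16
Item 4@3: d1:16  d2:12  d3:8  d4:8  d5:3  d6:0 → peak 16
Item 4@4: d1:16  d2:12  d3:5  d4:8  d5:3  d6:3 → peak 16
Best is Item 4@2, peak 16.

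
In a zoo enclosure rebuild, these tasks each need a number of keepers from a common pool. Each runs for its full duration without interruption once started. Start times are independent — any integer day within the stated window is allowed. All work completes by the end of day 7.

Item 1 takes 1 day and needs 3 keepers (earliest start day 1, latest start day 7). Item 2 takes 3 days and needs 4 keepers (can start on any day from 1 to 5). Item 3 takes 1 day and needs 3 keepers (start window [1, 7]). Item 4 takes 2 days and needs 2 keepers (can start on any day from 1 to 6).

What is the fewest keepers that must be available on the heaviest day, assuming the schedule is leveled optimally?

4

Early-start (Item 1@1, Item 2@1, Item 3@1, Item 4@1) gives peak 12: d1:12  d2:6  d3:4  d4:0  d5:0  d6:0  d7:0.
Shift Item 2→2, Item 3→5, Item 4→6.
Schedule Item 1@1, Item 2@2, Item 3@5, Item 4@6: d1:3  d2:4  d3:4  d4:4  d5:3  d6:2  d7:2 — peak 4.
Total keeper-days = 22 over 7 days ⇒ peak ≥ ⌈22/7⌉ = 4, so 4 is optimal.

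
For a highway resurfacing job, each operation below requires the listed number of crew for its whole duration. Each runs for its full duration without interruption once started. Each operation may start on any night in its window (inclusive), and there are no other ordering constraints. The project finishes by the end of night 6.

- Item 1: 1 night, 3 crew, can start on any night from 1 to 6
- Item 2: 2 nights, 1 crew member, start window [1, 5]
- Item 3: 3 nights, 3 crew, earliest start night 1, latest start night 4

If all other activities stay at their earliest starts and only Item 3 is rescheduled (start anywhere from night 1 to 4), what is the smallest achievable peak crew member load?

4

Item 3@1: n1:7  n2:4  n3:3  n4:0  n5:0  n6:0 → peak 7
Item 3@2: n1:4  n2:4  n3:3  n4:3  n5:0  n6:0 → peak 4
Item 3@3: n1:4  n2:1  n3:3  n4:3  n5:3  n6:0 → peak 4
Item 3@4: n1:4  n2:1  n3:0  n4:3  n5:3  n6:3 → peak 4
Best is Item 3@2, peak 4.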